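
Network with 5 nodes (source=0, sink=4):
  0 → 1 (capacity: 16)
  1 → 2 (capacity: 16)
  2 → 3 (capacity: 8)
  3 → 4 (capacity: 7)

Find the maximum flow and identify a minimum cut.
Max flow = 7, Min cut edges: (3,4)

Maximum flow: 7
Minimum cut: (3,4)
Partition: S = [0, 1, 2, 3], T = [4]

Max-flow min-cut theorem verified: both equal 7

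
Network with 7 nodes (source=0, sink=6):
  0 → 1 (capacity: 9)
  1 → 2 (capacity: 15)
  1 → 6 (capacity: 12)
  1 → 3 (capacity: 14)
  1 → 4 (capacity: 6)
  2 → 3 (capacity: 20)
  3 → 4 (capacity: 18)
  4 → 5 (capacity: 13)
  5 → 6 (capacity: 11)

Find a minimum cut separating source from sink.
Min cut value = 9, edges: (0,1)

Min cut value: 9
Partition: S = [0], T = [1, 2, 3, 4, 5, 6]
Cut edges: (0,1)

By max-flow min-cut theorem, max flow = min cut = 9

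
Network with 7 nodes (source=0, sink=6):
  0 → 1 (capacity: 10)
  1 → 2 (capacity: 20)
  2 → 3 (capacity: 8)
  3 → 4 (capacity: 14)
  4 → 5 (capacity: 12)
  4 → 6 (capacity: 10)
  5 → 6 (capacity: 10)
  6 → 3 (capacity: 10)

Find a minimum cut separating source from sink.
Min cut value = 8, edges: (2,3)

Min cut value: 8
Partition: S = [0, 1, 2], T = [3, 4, 5, 6]
Cut edges: (2,3)

By max-flow min-cut theorem, max flow = min cut = 8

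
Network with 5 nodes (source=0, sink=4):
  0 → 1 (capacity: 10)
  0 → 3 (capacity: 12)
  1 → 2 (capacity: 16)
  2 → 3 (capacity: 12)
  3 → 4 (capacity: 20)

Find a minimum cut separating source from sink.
Min cut value = 20, edges: (3,4)

Min cut value: 20
Partition: S = [0, 1, 2, 3], T = [4]
Cut edges: (3,4)

By max-flow min-cut theorem, max flow = min cut = 20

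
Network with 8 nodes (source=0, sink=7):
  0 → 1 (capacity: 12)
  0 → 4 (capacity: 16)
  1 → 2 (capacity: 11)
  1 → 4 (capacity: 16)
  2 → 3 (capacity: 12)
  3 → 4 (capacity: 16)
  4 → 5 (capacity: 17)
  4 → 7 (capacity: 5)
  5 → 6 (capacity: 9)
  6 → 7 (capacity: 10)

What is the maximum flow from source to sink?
Maximum flow = 14

Max flow: 14

Flow assignment:
  0 → 1: 6/12
  0 → 4: 8/16
  1 → 4: 6/16
  4 → 5: 9/17
  4 → 7: 5/5
  5 → 6: 9/9
  6 → 7: 9/10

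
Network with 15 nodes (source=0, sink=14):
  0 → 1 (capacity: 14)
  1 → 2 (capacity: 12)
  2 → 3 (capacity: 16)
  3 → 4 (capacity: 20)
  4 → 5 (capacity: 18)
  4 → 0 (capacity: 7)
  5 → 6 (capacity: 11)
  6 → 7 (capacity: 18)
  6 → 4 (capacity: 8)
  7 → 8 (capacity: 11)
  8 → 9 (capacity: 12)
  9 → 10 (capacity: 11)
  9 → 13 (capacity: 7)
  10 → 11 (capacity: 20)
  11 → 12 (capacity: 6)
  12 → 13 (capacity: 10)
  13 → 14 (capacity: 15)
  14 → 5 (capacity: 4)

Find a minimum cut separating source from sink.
Min cut value = 11, edges: (7,8)

Min cut value: 11
Partition: S = [0, 1, 2, 3, 4, 5, 6, 7], T = [8, 9, 10, 11, 12, 13, 14]
Cut edges: (7,8)

By max-flow min-cut theorem, max flow = min cut = 11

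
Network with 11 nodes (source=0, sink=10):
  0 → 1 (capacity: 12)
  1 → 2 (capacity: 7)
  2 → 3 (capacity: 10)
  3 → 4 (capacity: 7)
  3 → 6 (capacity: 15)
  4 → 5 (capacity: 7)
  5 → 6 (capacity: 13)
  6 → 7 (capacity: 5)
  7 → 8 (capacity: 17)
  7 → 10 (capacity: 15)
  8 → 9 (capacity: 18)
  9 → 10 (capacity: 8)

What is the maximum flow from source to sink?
Maximum flow = 5

Max flow: 5

Flow assignment:
  0 → 1: 5/12
  1 → 2: 5/7
  2 → 3: 5/10
  3 → 6: 5/15
  6 → 7: 5/5
  7 → 10: 5/15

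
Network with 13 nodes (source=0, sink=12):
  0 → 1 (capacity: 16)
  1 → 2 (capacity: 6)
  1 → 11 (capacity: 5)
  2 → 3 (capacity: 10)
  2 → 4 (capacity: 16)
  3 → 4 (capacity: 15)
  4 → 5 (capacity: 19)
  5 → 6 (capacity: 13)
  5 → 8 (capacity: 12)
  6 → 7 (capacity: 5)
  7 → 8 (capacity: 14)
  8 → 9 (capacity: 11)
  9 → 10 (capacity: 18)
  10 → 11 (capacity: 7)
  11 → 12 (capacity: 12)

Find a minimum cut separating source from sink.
Min cut value = 11, edges: (1,2), (1,11)

Min cut value: 11
Partition: S = [0, 1], T = [2, 3, 4, 5, 6, 7, 8, 9, 10, 11, 12]
Cut edges: (1,2), (1,11)

By max-flow min-cut theorem, max flow = min cut = 11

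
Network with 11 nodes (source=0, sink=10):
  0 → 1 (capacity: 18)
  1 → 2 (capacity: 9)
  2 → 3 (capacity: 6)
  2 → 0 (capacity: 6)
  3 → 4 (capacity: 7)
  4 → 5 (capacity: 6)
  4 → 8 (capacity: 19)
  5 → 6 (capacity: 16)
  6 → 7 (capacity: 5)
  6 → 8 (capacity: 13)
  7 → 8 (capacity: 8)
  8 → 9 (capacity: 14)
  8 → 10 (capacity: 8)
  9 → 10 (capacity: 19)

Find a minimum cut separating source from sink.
Min cut value = 6, edges: (2,3)

Min cut value: 6
Partition: S = [0, 1, 2], T = [3, 4, 5, 6, 7, 8, 9, 10]
Cut edges: (2,3)

By max-flow min-cut theorem, max flow = min cut = 6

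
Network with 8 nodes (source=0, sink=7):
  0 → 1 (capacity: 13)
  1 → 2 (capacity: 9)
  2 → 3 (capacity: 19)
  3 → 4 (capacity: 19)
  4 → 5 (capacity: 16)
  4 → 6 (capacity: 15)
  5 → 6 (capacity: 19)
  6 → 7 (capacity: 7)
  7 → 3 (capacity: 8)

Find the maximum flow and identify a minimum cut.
Max flow = 7, Min cut edges: (6,7)

Maximum flow: 7
Minimum cut: (6,7)
Partition: S = [0, 1, 2, 3, 4, 5, 6], T = [7]

Max-flow min-cut theorem verified: both equal 7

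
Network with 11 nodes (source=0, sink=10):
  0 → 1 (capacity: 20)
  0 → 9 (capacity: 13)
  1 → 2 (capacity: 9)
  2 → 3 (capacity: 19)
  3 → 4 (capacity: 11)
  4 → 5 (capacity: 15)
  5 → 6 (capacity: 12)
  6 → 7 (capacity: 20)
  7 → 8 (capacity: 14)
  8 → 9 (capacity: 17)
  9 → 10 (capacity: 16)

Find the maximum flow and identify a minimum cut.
Max flow = 16, Min cut edges: (9,10)

Maximum flow: 16
Minimum cut: (9,10)
Partition: S = [0, 1, 2, 3, 4, 5, 6, 7, 8, 9], T = [10]

Max-flow min-cut theorem verified: both equal 16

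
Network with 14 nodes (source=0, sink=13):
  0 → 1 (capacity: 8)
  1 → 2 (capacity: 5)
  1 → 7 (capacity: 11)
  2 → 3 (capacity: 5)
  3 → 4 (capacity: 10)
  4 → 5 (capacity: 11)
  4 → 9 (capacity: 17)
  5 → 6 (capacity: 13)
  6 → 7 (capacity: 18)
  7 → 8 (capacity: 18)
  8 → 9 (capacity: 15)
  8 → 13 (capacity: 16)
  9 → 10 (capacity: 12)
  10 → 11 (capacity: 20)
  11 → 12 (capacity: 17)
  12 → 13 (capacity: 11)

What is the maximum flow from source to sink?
Maximum flow = 8

Max flow: 8

Flow assignment:
  0 → 1: 8/8
  1 → 7: 8/11
  7 → 8: 8/18
  8 → 13: 8/16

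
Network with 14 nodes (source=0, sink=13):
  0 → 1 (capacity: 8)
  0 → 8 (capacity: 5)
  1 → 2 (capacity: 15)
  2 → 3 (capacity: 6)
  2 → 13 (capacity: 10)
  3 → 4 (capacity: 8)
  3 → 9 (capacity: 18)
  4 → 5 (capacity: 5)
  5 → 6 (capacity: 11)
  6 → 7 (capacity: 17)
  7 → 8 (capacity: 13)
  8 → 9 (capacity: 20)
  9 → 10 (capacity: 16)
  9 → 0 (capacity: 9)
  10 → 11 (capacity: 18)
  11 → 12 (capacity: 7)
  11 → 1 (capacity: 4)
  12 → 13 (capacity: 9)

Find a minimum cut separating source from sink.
Min cut value = 13, edges: (0,1), (0,8)

Min cut value: 13
Partition: S = [0], T = [1, 2, 3, 4, 5, 6, 7, 8, 9, 10, 11, 12, 13]
Cut edges: (0,1), (0,8)

By max-flow min-cut theorem, max flow = min cut = 13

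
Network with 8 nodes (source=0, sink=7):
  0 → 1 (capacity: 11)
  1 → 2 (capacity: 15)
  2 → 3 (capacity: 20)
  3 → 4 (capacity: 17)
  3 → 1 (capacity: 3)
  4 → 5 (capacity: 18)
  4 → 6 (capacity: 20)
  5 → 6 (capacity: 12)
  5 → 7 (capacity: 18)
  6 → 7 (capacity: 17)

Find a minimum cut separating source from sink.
Min cut value = 11, edges: (0,1)

Min cut value: 11
Partition: S = [0], T = [1, 2, 3, 4, 5, 6, 7]
Cut edges: (0,1)

By max-flow min-cut theorem, max flow = min cut = 11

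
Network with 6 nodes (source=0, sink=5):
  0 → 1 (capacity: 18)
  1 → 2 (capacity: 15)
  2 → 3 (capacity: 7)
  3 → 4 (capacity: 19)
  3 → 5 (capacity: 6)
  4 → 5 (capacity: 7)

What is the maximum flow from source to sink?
Maximum flow = 7

Max flow: 7

Flow assignment:
  0 → 1: 7/18
  1 → 2: 7/15
  2 → 3: 7/7
  3 → 4: 1/19
  3 → 5: 6/6
  4 → 5: 1/7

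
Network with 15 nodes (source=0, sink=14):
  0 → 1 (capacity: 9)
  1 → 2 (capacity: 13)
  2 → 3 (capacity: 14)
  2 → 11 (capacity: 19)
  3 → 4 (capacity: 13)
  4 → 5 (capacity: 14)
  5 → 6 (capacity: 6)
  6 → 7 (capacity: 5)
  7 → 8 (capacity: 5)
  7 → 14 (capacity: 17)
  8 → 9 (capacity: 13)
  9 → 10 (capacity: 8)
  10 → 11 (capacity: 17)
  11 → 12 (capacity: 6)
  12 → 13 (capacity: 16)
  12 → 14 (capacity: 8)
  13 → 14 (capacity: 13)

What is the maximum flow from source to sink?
Maximum flow = 9

Max flow: 9

Flow assignment:
  0 → 1: 9/9
  1 → 2: 9/13
  2 → 3: 3/14
  2 → 11: 6/19
  3 → 4: 3/13
  4 → 5: 3/14
  5 → 6: 3/6
  6 → 7: 3/5
  7 → 14: 3/17
  11 → 12: 6/6
  12 → 14: 6/8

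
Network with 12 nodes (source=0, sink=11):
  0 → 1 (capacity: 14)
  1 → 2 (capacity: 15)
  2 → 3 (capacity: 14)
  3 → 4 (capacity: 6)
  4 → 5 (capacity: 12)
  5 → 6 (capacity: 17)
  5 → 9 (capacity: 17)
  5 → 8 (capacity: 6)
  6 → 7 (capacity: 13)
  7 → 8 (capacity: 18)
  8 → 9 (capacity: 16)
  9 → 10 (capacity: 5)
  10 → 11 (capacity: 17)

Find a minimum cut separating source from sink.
Min cut value = 5, edges: (9,10)

Min cut value: 5
Partition: S = [0, 1, 2, 3, 4, 5, 6, 7, 8, 9], T = [10, 11]
Cut edges: (9,10)

By max-flow min-cut theorem, max flow = min cut = 5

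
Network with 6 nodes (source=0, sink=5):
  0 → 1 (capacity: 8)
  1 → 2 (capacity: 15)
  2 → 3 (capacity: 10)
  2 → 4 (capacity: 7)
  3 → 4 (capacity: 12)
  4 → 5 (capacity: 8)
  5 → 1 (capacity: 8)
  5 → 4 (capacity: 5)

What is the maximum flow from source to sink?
Maximum flow = 8

Max flow: 8

Flow assignment:
  0 → 1: 8/8
  1 → 2: 8/15
  2 → 3: 1/10
  2 → 4: 7/7
  3 → 4: 1/12
  4 → 5: 8/8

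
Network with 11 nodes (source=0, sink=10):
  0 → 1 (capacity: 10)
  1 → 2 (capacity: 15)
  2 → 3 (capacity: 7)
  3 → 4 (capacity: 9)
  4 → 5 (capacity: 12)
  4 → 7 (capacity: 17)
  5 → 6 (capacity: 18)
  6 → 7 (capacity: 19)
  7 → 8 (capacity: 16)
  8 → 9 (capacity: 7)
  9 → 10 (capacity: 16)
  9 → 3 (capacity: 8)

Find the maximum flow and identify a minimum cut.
Max flow = 7, Min cut edges: (8,9)

Maximum flow: 7
Minimum cut: (8,9)
Partition: S = [0, 1, 2, 3, 4, 5, 6, 7, 8], T = [9, 10]

Max-flow min-cut theorem verified: both equal 7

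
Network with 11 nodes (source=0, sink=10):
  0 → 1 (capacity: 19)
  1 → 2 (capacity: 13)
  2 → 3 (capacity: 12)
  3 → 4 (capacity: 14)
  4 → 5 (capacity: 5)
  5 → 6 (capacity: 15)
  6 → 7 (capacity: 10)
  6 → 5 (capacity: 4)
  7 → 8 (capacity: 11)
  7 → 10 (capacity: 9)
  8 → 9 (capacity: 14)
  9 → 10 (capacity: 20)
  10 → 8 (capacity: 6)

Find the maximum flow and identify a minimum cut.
Max flow = 5, Min cut edges: (4,5)

Maximum flow: 5
Minimum cut: (4,5)
Partition: S = [0, 1, 2, 3, 4], T = [5, 6, 7, 8, 9, 10]

Max-flow min-cut theorem verified: both equal 5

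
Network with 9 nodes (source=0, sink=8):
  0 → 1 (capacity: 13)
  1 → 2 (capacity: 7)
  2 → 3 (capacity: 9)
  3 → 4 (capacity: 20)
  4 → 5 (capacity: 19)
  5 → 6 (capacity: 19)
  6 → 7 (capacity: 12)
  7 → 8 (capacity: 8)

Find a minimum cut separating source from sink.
Min cut value = 7, edges: (1,2)

Min cut value: 7
Partition: S = [0, 1], T = [2, 3, 4, 5, 6, 7, 8]
Cut edges: (1,2)

By max-flow min-cut theorem, max flow = min cut = 7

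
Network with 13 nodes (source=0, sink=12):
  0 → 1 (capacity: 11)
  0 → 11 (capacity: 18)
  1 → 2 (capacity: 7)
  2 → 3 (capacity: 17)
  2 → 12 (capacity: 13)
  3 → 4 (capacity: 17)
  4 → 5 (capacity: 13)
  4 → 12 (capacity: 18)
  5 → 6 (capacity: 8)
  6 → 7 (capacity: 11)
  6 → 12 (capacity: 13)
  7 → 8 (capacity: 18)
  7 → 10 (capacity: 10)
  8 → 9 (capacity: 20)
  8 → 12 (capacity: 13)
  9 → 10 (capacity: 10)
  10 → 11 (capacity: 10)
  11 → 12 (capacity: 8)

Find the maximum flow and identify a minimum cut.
Max flow = 15, Min cut edges: (1,2), (11,12)

Maximum flow: 15
Minimum cut: (1,2), (11,12)
Partition: S = [0, 1, 9, 10, 11], T = [2, 3, 4, 5, 6, 7, 8, 12]

Max-flow min-cut theorem verified: both equal 15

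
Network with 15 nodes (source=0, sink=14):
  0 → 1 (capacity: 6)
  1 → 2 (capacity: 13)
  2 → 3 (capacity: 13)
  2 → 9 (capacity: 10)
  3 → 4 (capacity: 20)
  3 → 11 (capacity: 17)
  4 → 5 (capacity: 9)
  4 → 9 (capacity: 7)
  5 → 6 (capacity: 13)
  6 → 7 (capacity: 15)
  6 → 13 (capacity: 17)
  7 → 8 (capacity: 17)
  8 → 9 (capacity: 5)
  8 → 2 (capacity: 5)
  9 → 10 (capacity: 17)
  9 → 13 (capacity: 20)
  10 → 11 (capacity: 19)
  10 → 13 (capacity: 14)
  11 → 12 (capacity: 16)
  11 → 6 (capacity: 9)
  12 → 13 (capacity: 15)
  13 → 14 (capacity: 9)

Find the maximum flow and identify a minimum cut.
Max flow = 6, Min cut edges: (0,1)

Maximum flow: 6
Minimum cut: (0,1)
Partition: S = [0], T = [1, 2, 3, 4, 5, 6, 7, 8, 9, 10, 11, 12, 13, 14]

Max-flow min-cut theorem verified: both equal 6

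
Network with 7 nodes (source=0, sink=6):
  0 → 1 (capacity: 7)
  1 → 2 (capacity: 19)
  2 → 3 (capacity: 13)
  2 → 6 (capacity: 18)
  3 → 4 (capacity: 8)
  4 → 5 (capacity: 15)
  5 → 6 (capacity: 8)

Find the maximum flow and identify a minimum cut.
Max flow = 7, Min cut edges: (0,1)

Maximum flow: 7
Minimum cut: (0,1)
Partition: S = [0], T = [1, 2, 3, 4, 5, 6]

Max-flow min-cut theorem verified: both equal 7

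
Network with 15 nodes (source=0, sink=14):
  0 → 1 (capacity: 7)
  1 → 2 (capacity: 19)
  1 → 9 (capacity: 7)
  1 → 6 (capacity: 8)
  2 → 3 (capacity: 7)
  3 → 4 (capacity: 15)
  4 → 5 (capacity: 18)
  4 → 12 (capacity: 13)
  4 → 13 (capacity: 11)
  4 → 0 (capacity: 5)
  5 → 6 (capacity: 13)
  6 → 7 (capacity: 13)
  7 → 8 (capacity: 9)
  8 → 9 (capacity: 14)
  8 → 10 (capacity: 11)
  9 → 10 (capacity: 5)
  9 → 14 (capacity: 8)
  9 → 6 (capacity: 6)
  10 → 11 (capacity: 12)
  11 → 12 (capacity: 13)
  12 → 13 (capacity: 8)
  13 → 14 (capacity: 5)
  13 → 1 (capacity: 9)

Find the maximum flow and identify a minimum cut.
Max flow = 7, Min cut edges: (0,1)

Maximum flow: 7
Minimum cut: (0,1)
Partition: S = [0], T = [1, 2, 3, 4, 5, 6, 7, 8, 9, 10, 11, 12, 13, 14]

Max-flow min-cut theorem verified: both equal 7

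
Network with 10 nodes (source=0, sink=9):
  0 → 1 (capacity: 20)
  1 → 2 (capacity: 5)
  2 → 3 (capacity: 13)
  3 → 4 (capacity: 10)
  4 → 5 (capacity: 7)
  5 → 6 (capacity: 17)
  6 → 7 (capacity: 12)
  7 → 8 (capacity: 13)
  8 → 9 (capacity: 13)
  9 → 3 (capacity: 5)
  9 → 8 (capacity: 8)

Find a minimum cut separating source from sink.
Min cut value = 5, edges: (1,2)

Min cut value: 5
Partition: S = [0, 1], T = [2, 3, 4, 5, 6, 7, 8, 9]
Cut edges: (1,2)

By max-flow min-cut theorem, max flow = min cut = 5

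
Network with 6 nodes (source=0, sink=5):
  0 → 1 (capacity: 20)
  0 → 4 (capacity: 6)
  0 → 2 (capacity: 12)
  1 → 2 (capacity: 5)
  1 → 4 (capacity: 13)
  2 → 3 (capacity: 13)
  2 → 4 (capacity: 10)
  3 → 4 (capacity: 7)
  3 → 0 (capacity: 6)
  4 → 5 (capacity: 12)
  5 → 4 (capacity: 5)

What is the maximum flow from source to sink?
Maximum flow = 12

Max flow: 12

Flow assignment:
  0 → 1: 17/20
  0 → 2: 1/12
  1 → 2: 5/5
  1 → 4: 12/13
  2 → 3: 6/13
  3 → 0: 6/6
  4 → 5: 12/12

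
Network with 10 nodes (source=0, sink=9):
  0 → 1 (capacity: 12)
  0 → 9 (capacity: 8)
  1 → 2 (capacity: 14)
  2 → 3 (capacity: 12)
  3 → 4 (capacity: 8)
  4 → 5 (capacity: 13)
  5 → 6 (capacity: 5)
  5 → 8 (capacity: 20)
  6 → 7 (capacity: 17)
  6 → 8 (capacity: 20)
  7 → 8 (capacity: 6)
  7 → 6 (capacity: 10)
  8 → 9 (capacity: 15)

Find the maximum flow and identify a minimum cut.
Max flow = 16, Min cut edges: (0,9), (3,4)

Maximum flow: 16
Minimum cut: (0,9), (3,4)
Partition: S = [0, 1, 2, 3], T = [4, 5, 6, 7, 8, 9]

Max-flow min-cut theorem verified: both equal 16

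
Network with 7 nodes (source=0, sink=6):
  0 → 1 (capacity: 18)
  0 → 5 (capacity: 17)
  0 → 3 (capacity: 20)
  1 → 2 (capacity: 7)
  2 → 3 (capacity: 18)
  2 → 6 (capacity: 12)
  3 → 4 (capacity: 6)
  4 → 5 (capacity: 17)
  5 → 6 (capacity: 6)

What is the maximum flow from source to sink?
Maximum flow = 13

Max flow: 13

Flow assignment:
  0 → 1: 7/18
  0 → 5: 6/17
  1 → 2: 7/7
  2 → 6: 7/12
  5 → 6: 6/6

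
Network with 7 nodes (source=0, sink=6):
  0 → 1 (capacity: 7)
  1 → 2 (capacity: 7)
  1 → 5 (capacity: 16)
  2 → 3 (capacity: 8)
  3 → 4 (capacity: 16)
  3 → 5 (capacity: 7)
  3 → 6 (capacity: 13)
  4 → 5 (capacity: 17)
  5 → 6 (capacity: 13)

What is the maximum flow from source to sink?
Maximum flow = 7

Max flow: 7

Flow assignment:
  0 → 1: 7/7
  1 → 5: 7/16
  5 → 6: 7/13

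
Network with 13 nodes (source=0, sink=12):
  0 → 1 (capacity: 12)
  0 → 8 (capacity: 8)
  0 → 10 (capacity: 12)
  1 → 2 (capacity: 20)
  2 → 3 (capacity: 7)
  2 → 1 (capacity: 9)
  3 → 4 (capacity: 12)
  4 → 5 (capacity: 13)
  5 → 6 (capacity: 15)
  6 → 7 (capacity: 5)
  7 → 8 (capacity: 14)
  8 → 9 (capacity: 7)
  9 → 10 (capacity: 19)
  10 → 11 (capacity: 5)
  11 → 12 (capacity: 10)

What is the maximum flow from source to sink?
Maximum flow = 5

Max flow: 5

Flow assignment:
  0 → 1: 5/12
  1 → 2: 5/20
  2 → 3: 5/7
  3 → 4: 5/12
  4 → 5: 5/13
  5 → 6: 5/15
  6 → 7: 5/5
  7 → 8: 5/14
  8 → 9: 5/7
  9 → 10: 5/19
  10 → 11: 5/5
  11 → 12: 5/10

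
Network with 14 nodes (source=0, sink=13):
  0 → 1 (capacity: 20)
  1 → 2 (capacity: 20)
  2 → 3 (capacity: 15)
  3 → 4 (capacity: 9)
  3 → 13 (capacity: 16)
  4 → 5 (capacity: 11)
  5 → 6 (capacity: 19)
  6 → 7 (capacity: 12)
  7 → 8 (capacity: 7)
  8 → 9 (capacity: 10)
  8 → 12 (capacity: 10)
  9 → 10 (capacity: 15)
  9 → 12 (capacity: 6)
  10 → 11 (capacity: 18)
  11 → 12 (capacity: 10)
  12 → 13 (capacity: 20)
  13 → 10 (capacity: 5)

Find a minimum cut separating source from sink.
Min cut value = 15, edges: (2,3)

Min cut value: 15
Partition: S = [0, 1, 2], T = [3, 4, 5, 6, 7, 8, 9, 10, 11, 12, 13]
Cut edges: (2,3)

By max-flow min-cut theorem, max flow = min cut = 15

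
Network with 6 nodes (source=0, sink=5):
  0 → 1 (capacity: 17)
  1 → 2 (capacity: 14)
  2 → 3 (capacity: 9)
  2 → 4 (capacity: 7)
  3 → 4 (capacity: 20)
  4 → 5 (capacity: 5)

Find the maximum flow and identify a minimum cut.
Max flow = 5, Min cut edges: (4,5)

Maximum flow: 5
Minimum cut: (4,5)
Partition: S = [0, 1, 2, 3, 4], T = [5]

Max-flow min-cut theorem verified: both equal 5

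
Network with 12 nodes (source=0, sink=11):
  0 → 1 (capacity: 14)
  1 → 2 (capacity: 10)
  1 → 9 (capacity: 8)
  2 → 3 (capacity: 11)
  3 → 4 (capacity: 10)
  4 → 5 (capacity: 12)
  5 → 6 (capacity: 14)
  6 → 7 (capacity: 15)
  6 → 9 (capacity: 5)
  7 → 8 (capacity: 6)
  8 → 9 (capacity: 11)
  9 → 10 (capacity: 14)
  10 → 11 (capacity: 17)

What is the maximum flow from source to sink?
Maximum flow = 14

Max flow: 14

Flow assignment:
  0 → 1: 14/14
  1 → 2: 6/10
  1 → 9: 8/8
  2 → 3: 6/11
  3 → 4: 6/10
  4 → 5: 6/12
  5 → 6: 6/14
  6 → 7: 1/15
  6 → 9: 5/5
  7 → 8: 1/6
  8 → 9: 1/11
  9 → 10: 14/14
  10 → 11: 14/17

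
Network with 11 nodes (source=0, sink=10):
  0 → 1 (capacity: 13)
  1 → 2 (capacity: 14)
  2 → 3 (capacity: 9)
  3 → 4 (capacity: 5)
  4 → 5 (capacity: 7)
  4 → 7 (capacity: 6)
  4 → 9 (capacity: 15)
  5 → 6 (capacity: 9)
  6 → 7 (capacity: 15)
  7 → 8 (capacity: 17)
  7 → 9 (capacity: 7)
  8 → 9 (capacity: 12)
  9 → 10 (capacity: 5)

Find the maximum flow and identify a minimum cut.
Max flow = 5, Min cut edges: (9,10)

Maximum flow: 5
Minimum cut: (9,10)
Partition: S = [0, 1, 2, 3, 4, 5, 6, 7, 8, 9], T = [10]

Max-flow min-cut theorem verified: both equal 5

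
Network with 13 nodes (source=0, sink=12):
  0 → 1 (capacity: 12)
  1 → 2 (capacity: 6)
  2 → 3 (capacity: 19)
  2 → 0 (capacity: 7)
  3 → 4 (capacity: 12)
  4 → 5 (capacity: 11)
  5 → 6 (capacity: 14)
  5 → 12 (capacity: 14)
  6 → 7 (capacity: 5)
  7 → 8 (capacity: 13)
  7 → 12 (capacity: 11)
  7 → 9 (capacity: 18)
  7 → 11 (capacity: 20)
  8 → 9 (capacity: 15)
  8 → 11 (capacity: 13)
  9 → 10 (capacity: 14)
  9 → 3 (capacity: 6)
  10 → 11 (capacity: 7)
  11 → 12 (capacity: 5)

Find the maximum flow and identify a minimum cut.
Max flow = 6, Min cut edges: (1,2)

Maximum flow: 6
Minimum cut: (1,2)
Partition: S = [0, 1], T = [2, 3, 4, 5, 6, 7, 8, 9, 10, 11, 12]

Max-flow min-cut theorem verified: both equal 6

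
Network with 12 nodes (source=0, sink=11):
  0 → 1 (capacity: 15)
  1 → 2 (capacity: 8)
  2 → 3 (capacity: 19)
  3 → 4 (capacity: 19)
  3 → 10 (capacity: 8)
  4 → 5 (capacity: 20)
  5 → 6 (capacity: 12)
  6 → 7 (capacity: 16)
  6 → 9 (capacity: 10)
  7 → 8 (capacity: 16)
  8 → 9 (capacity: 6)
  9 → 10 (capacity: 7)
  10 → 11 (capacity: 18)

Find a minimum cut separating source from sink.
Min cut value = 8, edges: (1,2)

Min cut value: 8
Partition: S = [0, 1], T = [2, 3, 4, 5, 6, 7, 8, 9, 10, 11]
Cut edges: (1,2)

By max-flow min-cut theorem, max flow = min cut = 8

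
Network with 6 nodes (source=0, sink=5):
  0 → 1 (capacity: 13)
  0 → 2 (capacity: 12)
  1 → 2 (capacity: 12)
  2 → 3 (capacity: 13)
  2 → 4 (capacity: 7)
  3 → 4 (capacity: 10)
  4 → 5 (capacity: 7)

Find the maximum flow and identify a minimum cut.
Max flow = 7, Min cut edges: (4,5)

Maximum flow: 7
Minimum cut: (4,5)
Partition: S = [0, 1, 2, 3, 4], T = [5]

Max-flow min-cut theorem verified: both equal 7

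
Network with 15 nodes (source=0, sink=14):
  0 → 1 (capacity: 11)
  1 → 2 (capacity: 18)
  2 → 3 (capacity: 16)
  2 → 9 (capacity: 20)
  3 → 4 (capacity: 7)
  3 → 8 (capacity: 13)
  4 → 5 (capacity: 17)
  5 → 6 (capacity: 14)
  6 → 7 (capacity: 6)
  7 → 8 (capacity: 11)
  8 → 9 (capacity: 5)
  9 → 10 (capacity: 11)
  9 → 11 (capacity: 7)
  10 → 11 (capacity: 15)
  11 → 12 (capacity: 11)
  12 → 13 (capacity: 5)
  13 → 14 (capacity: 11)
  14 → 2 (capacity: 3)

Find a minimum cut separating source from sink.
Min cut value = 5, edges: (12,13)

Min cut value: 5
Partition: S = [0, 1, 2, 3, 4, 5, 6, 7, 8, 9, 10, 11, 12], T = [13, 14]
Cut edges: (12,13)

By max-flow min-cut theorem, max flow = min cut = 5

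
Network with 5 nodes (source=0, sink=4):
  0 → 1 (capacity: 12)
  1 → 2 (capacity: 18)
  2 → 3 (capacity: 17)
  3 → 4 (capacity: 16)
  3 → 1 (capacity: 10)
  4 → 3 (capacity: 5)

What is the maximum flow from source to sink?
Maximum flow = 12

Max flow: 12

Flow assignment:
  0 → 1: 12/12
  1 → 2: 12/18
  2 → 3: 12/17
  3 → 4: 12/16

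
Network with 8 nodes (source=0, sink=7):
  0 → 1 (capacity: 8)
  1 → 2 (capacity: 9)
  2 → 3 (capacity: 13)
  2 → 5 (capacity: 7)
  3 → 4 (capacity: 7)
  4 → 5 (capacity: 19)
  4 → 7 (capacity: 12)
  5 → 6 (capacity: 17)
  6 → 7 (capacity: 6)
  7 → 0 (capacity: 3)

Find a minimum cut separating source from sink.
Min cut value = 8, edges: (0,1)

Min cut value: 8
Partition: S = [0], T = [1, 2, 3, 4, 5, 6, 7]
Cut edges: (0,1)

By max-flow min-cut theorem, max flow = min cut = 8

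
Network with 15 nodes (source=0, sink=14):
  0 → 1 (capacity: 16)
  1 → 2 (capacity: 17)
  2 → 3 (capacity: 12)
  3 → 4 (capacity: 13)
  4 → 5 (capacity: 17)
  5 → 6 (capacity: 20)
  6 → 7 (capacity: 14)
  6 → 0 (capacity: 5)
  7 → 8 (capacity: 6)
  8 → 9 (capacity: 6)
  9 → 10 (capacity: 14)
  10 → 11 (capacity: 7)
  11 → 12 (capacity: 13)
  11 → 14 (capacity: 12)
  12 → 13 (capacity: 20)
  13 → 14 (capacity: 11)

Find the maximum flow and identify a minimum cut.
Max flow = 6, Min cut edges: (8,9)

Maximum flow: 6
Minimum cut: (8,9)
Partition: S = [0, 1, 2, 3, 4, 5, 6, 7, 8], T = [9, 10, 11, 12, 13, 14]

Max-flow min-cut theorem verified: both equal 6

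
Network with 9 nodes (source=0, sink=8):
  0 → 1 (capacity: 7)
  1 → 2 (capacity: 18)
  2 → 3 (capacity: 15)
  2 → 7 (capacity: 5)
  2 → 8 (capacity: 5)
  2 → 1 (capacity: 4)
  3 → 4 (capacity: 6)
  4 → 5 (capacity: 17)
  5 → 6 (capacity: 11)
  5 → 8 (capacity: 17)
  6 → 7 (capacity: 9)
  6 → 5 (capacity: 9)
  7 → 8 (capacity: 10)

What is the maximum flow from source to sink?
Maximum flow = 7

Max flow: 7

Flow assignment:
  0 → 1: 7/7
  1 → 2: 7/18
  2 → 7: 2/5
  2 → 8: 5/5
  7 → 8: 2/10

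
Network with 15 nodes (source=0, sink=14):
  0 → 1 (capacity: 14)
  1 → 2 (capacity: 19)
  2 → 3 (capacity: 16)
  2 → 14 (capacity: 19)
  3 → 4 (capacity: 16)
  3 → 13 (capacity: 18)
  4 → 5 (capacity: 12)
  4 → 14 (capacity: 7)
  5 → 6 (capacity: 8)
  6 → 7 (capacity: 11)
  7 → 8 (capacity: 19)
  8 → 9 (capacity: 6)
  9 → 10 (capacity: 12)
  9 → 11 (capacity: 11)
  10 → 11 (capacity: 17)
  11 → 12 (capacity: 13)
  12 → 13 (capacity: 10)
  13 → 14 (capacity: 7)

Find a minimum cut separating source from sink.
Min cut value = 14, edges: (0,1)

Min cut value: 14
Partition: S = [0], T = [1, 2, 3, 4, 5, 6, 7, 8, 9, 10, 11, 12, 13, 14]
Cut edges: (0,1)

By max-flow min-cut theorem, max flow = min cut = 14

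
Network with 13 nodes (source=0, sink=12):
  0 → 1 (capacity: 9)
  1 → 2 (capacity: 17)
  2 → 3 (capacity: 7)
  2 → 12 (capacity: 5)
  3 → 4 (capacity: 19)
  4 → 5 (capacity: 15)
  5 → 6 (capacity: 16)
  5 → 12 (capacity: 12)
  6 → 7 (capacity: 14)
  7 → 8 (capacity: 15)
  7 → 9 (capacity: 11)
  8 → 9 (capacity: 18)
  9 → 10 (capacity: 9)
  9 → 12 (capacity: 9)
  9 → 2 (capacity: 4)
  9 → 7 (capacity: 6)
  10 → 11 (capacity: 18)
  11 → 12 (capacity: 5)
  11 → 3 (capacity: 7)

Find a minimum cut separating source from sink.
Min cut value = 9, edges: (0,1)

Min cut value: 9
Partition: S = [0], T = [1, 2, 3, 4, 5, 6, 7, 8, 9, 10, 11, 12]
Cut edges: (0,1)

By max-flow min-cut theorem, max flow = min cut = 9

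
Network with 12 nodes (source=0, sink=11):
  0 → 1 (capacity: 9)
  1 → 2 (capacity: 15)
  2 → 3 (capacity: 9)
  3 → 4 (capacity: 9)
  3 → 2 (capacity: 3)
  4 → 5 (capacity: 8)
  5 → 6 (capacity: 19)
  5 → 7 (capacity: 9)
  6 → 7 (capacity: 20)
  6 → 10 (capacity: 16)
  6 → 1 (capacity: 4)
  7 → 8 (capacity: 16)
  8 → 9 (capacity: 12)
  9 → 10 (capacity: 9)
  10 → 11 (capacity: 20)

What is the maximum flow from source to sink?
Maximum flow = 8

Max flow: 8

Flow assignment:
  0 → 1: 8/9
  1 → 2: 8/15
  2 → 3: 8/9
  3 → 4: 8/9
  4 → 5: 8/8
  5 → 6: 8/19
  6 → 10: 8/16
  10 → 11: 8/20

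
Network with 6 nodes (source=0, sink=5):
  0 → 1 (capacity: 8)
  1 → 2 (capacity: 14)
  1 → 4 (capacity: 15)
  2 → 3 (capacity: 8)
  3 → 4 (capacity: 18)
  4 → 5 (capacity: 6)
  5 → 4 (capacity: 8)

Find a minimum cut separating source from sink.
Min cut value = 6, edges: (4,5)

Min cut value: 6
Partition: S = [0, 1, 2, 3, 4], T = [5]
Cut edges: (4,5)

By max-flow min-cut theorem, max flow = min cut = 6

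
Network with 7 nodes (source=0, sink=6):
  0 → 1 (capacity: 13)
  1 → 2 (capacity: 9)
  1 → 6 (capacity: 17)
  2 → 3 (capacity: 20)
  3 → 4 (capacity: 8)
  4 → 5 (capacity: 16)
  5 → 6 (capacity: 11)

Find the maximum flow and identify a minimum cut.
Max flow = 13, Min cut edges: (0,1)

Maximum flow: 13
Minimum cut: (0,1)
Partition: S = [0], T = [1, 2, 3, 4, 5, 6]

Max-flow min-cut theorem verified: both equal 13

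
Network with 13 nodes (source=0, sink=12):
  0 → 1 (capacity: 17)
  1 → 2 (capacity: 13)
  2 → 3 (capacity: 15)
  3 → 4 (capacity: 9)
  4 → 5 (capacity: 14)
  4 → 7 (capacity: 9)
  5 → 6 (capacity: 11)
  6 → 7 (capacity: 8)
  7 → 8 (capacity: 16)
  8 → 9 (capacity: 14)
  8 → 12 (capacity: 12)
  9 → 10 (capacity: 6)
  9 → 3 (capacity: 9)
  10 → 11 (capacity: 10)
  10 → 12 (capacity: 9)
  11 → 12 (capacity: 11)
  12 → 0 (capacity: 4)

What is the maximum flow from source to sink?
Maximum flow = 9

Max flow: 9

Flow assignment:
  0 → 1: 9/17
  1 → 2: 9/13
  2 → 3: 9/15
  3 → 4: 9/9
  4 → 7: 9/9
  7 → 8: 9/16
  8 → 12: 9/12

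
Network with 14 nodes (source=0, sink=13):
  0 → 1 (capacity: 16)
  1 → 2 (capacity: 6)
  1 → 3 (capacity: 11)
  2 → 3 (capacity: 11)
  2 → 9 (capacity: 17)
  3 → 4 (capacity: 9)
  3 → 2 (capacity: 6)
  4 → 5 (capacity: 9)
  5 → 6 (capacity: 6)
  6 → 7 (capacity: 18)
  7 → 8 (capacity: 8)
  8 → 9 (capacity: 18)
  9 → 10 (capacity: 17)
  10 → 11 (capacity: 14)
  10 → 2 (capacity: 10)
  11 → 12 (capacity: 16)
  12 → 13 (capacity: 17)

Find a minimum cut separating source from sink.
Min cut value = 14, edges: (10,11)

Min cut value: 14
Partition: S = [0, 1, 2, 3, 4, 5, 6, 7, 8, 9, 10], T = [11, 12, 13]
Cut edges: (10,11)

By max-flow min-cut theorem, max flow = min cut = 14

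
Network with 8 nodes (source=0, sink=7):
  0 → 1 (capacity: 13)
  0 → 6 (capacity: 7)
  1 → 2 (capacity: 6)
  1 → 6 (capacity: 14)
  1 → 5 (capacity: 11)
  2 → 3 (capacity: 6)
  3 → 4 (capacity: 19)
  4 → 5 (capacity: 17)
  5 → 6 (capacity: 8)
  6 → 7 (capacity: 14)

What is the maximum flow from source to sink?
Maximum flow = 14

Max flow: 14

Flow assignment:
  0 → 1: 7/13
  0 → 6: 7/7
  1 → 6: 7/14
  6 → 7: 14/14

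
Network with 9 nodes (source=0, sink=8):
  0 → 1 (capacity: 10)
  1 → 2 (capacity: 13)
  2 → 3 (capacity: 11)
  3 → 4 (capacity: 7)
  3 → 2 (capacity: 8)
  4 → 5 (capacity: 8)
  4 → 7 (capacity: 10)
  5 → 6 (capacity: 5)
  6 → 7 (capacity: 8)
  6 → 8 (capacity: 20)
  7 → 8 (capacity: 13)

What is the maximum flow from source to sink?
Maximum flow = 7

Max flow: 7

Flow assignment:
  0 → 1: 7/10
  1 → 2: 7/13
  2 → 3: 7/11
  3 → 4: 7/7
  4 → 7: 7/10
  7 → 8: 7/13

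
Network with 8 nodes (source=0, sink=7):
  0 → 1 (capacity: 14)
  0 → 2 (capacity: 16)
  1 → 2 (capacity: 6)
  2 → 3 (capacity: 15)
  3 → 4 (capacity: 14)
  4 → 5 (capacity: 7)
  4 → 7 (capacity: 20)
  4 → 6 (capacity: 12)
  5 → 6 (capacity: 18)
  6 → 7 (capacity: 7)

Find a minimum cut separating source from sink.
Min cut value = 14, edges: (3,4)

Min cut value: 14
Partition: S = [0, 1, 2, 3], T = [4, 5, 6, 7]
Cut edges: (3,4)

By max-flow min-cut theorem, max flow = min cut = 14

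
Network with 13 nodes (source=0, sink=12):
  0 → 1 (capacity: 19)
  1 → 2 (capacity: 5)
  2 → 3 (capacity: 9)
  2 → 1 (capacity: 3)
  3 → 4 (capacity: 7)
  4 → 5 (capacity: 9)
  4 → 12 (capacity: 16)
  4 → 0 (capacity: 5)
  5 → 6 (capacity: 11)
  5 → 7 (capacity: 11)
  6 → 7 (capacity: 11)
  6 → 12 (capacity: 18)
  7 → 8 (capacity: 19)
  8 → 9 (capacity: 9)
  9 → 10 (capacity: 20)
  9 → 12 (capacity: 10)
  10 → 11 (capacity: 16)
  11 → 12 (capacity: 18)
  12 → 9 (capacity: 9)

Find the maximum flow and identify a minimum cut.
Max flow = 5, Min cut edges: (1,2)

Maximum flow: 5
Minimum cut: (1,2)
Partition: S = [0, 1], T = [2, 3, 4, 5, 6, 7, 8, 9, 10, 11, 12]

Max-flow min-cut theorem verified: both equal 5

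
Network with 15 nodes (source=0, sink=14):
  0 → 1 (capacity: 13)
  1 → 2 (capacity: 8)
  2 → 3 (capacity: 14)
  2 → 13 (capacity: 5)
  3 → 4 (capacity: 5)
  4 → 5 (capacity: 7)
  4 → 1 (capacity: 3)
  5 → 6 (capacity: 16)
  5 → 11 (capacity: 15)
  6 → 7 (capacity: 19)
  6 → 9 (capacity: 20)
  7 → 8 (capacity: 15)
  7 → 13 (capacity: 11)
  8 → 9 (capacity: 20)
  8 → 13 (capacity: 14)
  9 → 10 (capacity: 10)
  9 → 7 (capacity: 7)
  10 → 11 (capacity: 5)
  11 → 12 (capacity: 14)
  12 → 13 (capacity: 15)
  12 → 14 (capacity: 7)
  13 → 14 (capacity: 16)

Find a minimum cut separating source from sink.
Min cut value = 8, edges: (1,2)

Min cut value: 8
Partition: S = [0, 1], T = [2, 3, 4, 5, 6, 7, 8, 9, 10, 11, 12, 13, 14]
Cut edges: (1,2)

By max-flow min-cut theorem, max flow = min cut = 8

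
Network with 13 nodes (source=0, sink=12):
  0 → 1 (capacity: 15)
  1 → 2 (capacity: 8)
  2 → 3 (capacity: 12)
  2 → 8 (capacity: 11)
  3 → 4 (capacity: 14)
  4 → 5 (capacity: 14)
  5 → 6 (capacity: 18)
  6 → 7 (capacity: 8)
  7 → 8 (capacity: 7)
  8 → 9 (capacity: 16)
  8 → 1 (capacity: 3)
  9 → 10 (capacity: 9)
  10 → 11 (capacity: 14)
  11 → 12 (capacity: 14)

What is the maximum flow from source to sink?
Maximum flow = 8

Max flow: 8

Flow assignment:
  0 → 1: 8/15
  1 → 2: 8/8
  2 → 8: 8/11
  8 → 9: 8/16
  9 → 10: 8/9
  10 → 11: 8/14
  11 → 12: 8/14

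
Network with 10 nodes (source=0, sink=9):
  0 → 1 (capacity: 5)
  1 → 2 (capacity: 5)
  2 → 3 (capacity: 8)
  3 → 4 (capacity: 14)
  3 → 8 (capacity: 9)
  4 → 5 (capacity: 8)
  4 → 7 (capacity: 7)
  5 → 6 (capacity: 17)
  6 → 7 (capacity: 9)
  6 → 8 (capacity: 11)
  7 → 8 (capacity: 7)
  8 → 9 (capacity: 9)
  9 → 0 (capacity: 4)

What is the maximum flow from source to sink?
Maximum flow = 5

Max flow: 5

Flow assignment:
  0 → 1: 5/5
  1 → 2: 5/5
  2 → 3: 5/8
  3 → 8: 5/9
  8 → 9: 5/9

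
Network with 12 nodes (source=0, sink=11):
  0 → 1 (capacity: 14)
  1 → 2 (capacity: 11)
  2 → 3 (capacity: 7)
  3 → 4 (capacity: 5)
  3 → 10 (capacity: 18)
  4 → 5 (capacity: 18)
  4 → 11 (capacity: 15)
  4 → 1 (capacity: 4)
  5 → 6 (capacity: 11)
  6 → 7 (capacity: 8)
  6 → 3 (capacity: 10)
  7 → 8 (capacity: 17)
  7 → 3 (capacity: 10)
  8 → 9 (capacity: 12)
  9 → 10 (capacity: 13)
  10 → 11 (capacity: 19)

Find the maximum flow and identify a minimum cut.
Max flow = 7, Min cut edges: (2,3)

Maximum flow: 7
Minimum cut: (2,3)
Partition: S = [0, 1, 2], T = [3, 4, 5, 6, 7, 8, 9, 10, 11]

Max-flow min-cut theorem verified: both equal 7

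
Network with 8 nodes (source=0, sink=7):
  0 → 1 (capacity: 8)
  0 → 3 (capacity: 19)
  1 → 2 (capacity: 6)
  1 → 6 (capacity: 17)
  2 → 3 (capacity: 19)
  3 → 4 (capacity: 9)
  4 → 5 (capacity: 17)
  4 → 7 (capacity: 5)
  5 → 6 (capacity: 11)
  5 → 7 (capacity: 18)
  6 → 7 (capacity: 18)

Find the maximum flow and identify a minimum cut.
Max flow = 17, Min cut edges: (0,1), (3,4)

Maximum flow: 17
Minimum cut: (0,1), (3,4)
Partition: S = [0, 2, 3], T = [1, 4, 5, 6, 7]

Max-flow min-cut theorem verified: both equal 17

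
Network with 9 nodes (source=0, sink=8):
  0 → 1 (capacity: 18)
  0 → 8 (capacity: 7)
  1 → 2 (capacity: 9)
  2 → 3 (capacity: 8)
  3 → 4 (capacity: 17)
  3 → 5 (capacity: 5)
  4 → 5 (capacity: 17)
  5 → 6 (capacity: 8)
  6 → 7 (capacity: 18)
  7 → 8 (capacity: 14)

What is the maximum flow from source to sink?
Maximum flow = 15

Max flow: 15

Flow assignment:
  0 → 1: 8/18
  0 → 8: 7/7
  1 → 2: 8/9
  2 → 3: 8/8
  3 → 4: 3/17
  3 → 5: 5/5
  4 → 5: 3/17
  5 → 6: 8/8
  6 → 7: 8/18
  7 → 8: 8/14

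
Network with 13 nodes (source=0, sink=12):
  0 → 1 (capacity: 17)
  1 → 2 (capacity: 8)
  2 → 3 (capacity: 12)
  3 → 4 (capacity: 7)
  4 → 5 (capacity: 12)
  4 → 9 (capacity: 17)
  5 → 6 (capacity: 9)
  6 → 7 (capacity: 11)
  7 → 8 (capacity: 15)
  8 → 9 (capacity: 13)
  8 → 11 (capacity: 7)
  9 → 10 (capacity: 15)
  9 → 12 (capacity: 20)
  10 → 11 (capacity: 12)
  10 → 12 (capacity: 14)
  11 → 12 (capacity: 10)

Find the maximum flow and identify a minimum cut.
Max flow = 7, Min cut edges: (3,4)

Maximum flow: 7
Minimum cut: (3,4)
Partition: S = [0, 1, 2, 3], T = [4, 5, 6, 7, 8, 9, 10, 11, 12]

Max-flow min-cut theorem verified: both equal 7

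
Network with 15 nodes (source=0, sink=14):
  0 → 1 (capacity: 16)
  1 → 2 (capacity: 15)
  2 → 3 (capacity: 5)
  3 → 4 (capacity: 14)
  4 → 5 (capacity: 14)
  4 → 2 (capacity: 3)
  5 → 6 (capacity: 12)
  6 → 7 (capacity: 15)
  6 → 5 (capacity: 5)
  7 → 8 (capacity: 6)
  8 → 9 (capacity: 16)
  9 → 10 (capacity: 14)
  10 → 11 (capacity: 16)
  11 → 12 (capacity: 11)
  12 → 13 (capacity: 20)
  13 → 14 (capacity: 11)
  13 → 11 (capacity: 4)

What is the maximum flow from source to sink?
Maximum flow = 5

Max flow: 5

Flow assignment:
  0 → 1: 5/16
  1 → 2: 5/15
  2 → 3: 5/5
  3 → 4: 5/14
  4 → 5: 5/14
  5 → 6: 5/12
  6 → 7: 5/15
  7 → 8: 5/6
  8 → 9: 5/16
  9 → 10: 5/14
  10 → 11: 5/16
  11 → 12: 5/11
  12 → 13: 5/20
  13 → 14: 5/11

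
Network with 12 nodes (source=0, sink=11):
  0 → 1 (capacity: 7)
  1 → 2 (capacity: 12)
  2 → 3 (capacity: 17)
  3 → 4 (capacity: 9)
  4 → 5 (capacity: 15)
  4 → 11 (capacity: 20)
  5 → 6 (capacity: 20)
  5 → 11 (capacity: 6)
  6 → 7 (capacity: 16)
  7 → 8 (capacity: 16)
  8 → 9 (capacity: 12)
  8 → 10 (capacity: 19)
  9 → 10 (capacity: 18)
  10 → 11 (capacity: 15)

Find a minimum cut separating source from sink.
Min cut value = 7, edges: (0,1)

Min cut value: 7
Partition: S = [0], T = [1, 2, 3, 4, 5, 6, 7, 8, 9, 10, 11]
Cut edges: (0,1)

By max-flow min-cut theorem, max flow = min cut = 7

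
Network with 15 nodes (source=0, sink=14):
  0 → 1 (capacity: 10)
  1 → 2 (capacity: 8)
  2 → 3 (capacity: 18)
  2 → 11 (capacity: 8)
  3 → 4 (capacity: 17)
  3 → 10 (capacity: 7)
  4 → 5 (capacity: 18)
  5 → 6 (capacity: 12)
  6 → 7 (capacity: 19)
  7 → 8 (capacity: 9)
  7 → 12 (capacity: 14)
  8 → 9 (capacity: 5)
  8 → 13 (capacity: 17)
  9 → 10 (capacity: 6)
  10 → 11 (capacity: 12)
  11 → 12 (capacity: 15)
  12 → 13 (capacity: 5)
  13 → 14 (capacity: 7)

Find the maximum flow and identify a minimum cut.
Max flow = 7, Min cut edges: (13,14)

Maximum flow: 7
Minimum cut: (13,14)
Partition: S = [0, 1, 2, 3, 4, 5, 6, 7, 8, 9, 10, 11, 12, 13], T = [14]

Max-flow min-cut theorem verified: both equal 7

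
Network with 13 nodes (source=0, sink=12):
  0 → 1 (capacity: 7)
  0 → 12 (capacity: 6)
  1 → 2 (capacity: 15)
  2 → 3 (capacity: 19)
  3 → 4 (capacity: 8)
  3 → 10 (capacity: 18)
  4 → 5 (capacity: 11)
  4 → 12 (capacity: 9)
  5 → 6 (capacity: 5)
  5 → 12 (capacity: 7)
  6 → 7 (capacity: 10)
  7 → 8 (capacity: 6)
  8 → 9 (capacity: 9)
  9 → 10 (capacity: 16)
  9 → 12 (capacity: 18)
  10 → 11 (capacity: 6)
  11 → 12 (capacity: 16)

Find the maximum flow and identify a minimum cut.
Max flow = 13, Min cut edges: (0,1), (0,12)

Maximum flow: 13
Minimum cut: (0,1), (0,12)
Partition: S = [0], T = [1, 2, 3, 4, 5, 6, 7, 8, 9, 10, 11, 12]

Max-flow min-cut theorem verified: both equal 13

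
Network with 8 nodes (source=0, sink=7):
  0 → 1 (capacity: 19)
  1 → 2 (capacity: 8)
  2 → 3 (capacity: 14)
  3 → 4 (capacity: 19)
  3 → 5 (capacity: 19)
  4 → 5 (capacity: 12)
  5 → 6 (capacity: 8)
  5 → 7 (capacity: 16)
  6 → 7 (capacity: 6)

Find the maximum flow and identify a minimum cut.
Max flow = 8, Min cut edges: (1,2)

Maximum flow: 8
Minimum cut: (1,2)
Partition: S = [0, 1], T = [2, 3, 4, 5, 6, 7]

Max-flow min-cut theorem verified: both equal 8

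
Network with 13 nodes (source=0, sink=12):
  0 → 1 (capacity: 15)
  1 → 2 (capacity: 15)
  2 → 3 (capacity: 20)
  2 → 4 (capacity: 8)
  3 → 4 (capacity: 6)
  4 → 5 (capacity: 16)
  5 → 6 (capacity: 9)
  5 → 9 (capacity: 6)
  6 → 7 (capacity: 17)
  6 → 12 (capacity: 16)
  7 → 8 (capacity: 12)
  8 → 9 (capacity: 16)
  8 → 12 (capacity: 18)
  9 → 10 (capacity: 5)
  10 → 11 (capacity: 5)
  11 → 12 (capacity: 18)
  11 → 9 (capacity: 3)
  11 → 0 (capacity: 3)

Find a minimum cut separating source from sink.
Min cut value = 14, edges: (5,6), (10,11)

Min cut value: 14
Partition: S = [0, 1, 2, 3, 4, 5, 9, 10], T = [6, 7, 8, 11, 12]
Cut edges: (5,6), (10,11)

By max-flow min-cut theorem, max flow = min cut = 14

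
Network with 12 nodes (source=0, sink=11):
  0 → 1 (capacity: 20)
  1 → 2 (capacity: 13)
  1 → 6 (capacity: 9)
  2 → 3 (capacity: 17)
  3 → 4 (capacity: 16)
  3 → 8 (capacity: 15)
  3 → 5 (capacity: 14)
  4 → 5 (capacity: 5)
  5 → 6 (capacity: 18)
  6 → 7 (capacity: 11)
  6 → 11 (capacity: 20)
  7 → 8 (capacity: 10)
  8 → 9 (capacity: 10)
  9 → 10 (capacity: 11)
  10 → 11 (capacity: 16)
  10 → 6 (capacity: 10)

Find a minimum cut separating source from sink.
Min cut value = 20, edges: (0,1)

Min cut value: 20
Partition: S = [0], T = [1, 2, 3, 4, 5, 6, 7, 8, 9, 10, 11]
Cut edges: (0,1)

By max-flow min-cut theorem, max flow = min cut = 20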